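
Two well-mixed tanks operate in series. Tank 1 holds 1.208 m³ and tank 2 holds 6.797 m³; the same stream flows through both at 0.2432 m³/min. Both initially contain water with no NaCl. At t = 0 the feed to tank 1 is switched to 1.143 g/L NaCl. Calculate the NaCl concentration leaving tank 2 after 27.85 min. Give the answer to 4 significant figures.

Time constants: τᵢ = Vᵢ/Q for each well-mixed tank.
τ₁ = 1.208/0.2432 = 4.96711 min; τ₂ = 6.797/0.2432 = 27.9482 min.
Tank 1: C₁ = C_in(1 − e^(−t/τ₁)). Tank 2 (τ₁ ≠ τ₂): C₂ = C_in[1 − (τ₁ e^(−t/τ₁) − τ₂ e^(−t/τ₂))/(τ₁ − τ₂)].
At t = 27.85: e^(−t/τ₁) = 0.00367248, e^(−t/τ₂) = 0.369174.
C₂ = 1.143·[1 − (4.96711·0.00367248 − 27.9482·0.369174)/(-22.9811)] = 1.143·0.551827 = 0.630738 g/L.

0.6307 g/L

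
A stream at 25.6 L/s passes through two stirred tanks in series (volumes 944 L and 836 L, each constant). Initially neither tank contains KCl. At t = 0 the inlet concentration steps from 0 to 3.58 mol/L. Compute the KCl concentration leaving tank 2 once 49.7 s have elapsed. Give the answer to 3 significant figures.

Time constants: τᵢ = Vᵢ/Q for each well-mixed tank.
τ₁ = 944/25.6 = 36.875 s; τ₂ = 836/25.6 = 32.656 s.
Tank 1: C₁ = C_in(1 − e^(−t/τ₁)). Tank 2 (τ₁ ≠ τ₂): C₂ = C_in[1 − (τ₁ e^(−t/τ₁) − τ₂ e^(−t/τ₂))/(τ₁ − τ₂)].
At t = 49.7: e^(−t/τ₁) = 0.25981, e^(−t/τ₂) = 0.21829.
C₂ = 3.58·[1 − (36.875·0.25981 − 32.656·0.21829)/(4.2188)] = 3.58·0.41880 = 1.4993 mol/L.

1.50 mol/L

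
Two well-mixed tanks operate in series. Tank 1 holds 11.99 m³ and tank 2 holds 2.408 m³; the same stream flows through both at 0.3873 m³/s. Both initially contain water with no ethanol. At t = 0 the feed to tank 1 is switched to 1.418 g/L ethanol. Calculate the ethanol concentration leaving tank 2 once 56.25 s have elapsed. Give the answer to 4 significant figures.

1.130 g/L

Species balance on tank i: dCᵢ/dt = (Cᵢ₋₁ − Cᵢ)/τᵢ with τᵢ = Vᵢ/Q.
τ₁ = 11.99/0.3873 = 30.9579 s; τ₂ = 2.408/0.3873 = 6.21740 s.
Tank 1: C₁ = C_in(1 − e^(−t/τ₁)). Tank 2 (τ₁ ≠ τ₂): C₂ = C_in[1 − (τ₁ e^(−t/τ₁) − τ₂ e^(−t/τ₂))/(τ₁ − τ₂)].
At t = 56.25: e^(−t/τ₁) = 0.162515, e^(−t/τ₂) = 0.000117722.
C₂ = 1.418·[1 − (30.9579·0.162515 − 6.21740·0.000117722)/(24.7405)] = 1.418·0.796673 = 1.12968 g/L.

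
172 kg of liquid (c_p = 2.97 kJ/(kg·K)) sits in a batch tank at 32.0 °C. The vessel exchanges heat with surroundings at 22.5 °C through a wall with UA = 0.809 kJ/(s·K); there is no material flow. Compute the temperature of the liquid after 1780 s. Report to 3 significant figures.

Unsteady energy balance on the tank contents: M c_p dT/dt = −UA(T − T_amb).
dT/dt = (T_ss − T)/τ with T_ss = T_amb = 22.500 °C, τ = M c_p/UA = 172·2.97/0.809 = 631.45 s.
Solution: T(t) = T_ss + (T₀ − T_ss) e^(−t/τ).
T(1780) = 22.500 + (9.5000)·0.059670 = 23.067 °C.

23.1 °C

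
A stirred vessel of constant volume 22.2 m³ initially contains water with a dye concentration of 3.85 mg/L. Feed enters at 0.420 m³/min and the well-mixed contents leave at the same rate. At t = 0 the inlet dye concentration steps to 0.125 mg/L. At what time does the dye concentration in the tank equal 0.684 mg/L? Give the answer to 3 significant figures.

100 min

Mass balance on the solute (V constant): V dC/dt = Q(C_in − C), so τ = V/Q = 52.857 min.
C(t) = C_in + (C₀ − C_in) e^(−t/τ). Set C = 0.684 and solve for t:
e^(−t/τ) = (C − C_in)/(C₀ − C_in) = (0.684 − 0.125)/(3.85 − 0.125) = 0.15007
t = −τ ln(…) = 52.857 × 1.8967 = 100.25 min.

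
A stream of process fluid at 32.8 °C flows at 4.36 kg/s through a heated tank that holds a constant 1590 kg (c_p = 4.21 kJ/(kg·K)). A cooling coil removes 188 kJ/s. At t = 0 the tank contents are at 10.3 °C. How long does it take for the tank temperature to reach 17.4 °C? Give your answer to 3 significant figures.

316 s

First-law balance (no shaft work): M c_p dT/dt = ṁ c_p (T_in − T) − 188.
τ = M/ṁ = 364.68 s; T_ss = T_in − Q̇/(ṁ c_p) = 22.558 °C.
T(t) = T_ss + (T₀ − T_ss) e^(−t/τ). Set T = 17.4:
e^(−t/τ) = (17.4 − 22.558)/(10.3 − 22.558) = 0.42078
t = −364.68 · ln(0.42078) = 315.68 s.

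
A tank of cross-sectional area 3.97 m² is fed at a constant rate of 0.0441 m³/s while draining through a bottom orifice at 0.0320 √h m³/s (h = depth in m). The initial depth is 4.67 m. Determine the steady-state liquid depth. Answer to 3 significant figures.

Level balance: A dh/dt = 0.0441 − 0.0320 √h. Setting dh/dt = 0:
Q_in = 0.0320 √h_ss ⇒ √h_ss = 0.0441/0.0320 = 1.3781.
h_ss = 1.3781² = 1.8992 m. (Since h₀ = 4.67 m > h_ss, the level will fall toward this value.)

1.90 m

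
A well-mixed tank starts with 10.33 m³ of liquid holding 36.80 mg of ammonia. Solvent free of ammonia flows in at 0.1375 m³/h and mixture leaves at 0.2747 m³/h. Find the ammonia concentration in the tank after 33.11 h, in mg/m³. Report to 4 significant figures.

1.993 mg/m³

Total volume: dV/dt = Q_in − Q_out = -0.137200 m³/h, so V(t) = 10.33 − 0.137200 t and V(33.11) = 5.78731 m³.
Solute balance: dm/dt = 0 − Q_out C = −Q_out m/V(t).
dm/m = −Q_out dt/(V₀ − 0.137200 t); integrating gives ln(m/m₀) = −(Q_out/(Q_in−Q_out)) ln(V/V₀).
m = m₀ (V₀/V)^(Q_out/(Q_in−Q_out)) = 36.80 × (10.33/5.78731)^(-2.00219) = 11.5359 mg.
C = m/V = 11.5359/5.78731 = 1.99330 mg/m³.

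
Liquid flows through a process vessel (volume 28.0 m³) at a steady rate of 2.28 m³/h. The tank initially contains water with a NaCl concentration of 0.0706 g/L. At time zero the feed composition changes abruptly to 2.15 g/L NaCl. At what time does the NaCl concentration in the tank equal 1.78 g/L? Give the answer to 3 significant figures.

21.2 h

Transient balance on the dissolved component: V dC/dt = Q(C_in − C), so τ = V/Q = 12.281 h.
C(t) = C_in + (C₀ − C_in) e^(−t/τ). Set C = 1.78 and solve for t:
e^(−t/τ) = (C − C_in)/(C₀ − C_in) = (1.78 − 2.15)/(0.0706 − 2.15) = 0.17794
t = −τ ln(…) = 12.281 × 1.7263 = 21.201 h.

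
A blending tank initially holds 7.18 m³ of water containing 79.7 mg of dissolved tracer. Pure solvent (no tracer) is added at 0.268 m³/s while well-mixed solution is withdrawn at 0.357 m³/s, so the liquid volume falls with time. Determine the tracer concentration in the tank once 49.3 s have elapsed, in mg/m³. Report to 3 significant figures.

0.646 mg/m³

Let m(t) be the amount of tracer. Volume: V(t) = V₀ + (Q_in − Q_out) t = 7.18 − 0.089000 t; V(49.3) = 2.7923 m³.
Species balance (pure solvent in): dm/dt = −Q_out · m/V(t).
Separate: dm/m = −Q_out dt/V(t) ⇒ ln(m/m₀) = −(Q_out/(Q_in−Q_out)) ln(V/V₀).
m = m₀ (V₀/V)^(Q_out/(Q_in−Q_out)) = 79.7 × (7.18/2.7923)^(-4.0112) = 1.8038 mg.
C = m/V = 1.8038/2.7923 = 0.64601 mg/m³.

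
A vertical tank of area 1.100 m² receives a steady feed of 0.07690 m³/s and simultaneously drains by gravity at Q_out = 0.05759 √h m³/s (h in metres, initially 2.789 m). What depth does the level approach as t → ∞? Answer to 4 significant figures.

1.783 m

A dh/dt = Q_in − 0.05759 √h. Steady state requires inflow = outflow:
Q_in = 0.05759 √h_ss ⇒ √h_ss = 0.07690/0.05759 = 1.33530.
h_ss = 1.33530² = 1.78303 m. (Since h₀ = 2.789 m > h_ss, the level will fall toward this value.)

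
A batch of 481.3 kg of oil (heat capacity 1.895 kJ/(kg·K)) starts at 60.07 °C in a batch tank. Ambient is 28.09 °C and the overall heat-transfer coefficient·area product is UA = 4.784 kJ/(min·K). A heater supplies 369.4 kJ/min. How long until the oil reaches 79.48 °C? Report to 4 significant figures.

M c_p dT/dt = −UA(T − T_amb) + Q̇.
τ = M c_p/UA = 190.649 min; T_ss = T_amb + Q̇/UA = 28.09 + 369.4/4.784 = 105.306 °C.
T(t) = T_ss + (T₀ − T_ss)e^(−t/τ); set T = 79.48:
t = −τ ln[(T − T_ss)/(T₀ − T_ss)] = −190.649 · ln(0.570914) = 106.862 min.

106.9 min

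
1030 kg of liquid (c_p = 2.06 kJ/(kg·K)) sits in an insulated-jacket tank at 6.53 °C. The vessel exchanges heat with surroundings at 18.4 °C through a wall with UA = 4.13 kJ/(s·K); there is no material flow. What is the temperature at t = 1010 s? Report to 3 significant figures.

M c_p dT/dt = −UA(T − T_amb).
dT/dt = (T_ss − T)/τ with T_ss = T_amb = 18.400 °C, τ = M c_p/UA = 1030·2.06/4.13 = 513.75 s.
Integrating: T(t) = T_ss + (T₀ − T_ss) e^(−t/τ).
T(1010) = 18.400 + (-11.870)·0.14003 = 16.738 °C.

16.7 °C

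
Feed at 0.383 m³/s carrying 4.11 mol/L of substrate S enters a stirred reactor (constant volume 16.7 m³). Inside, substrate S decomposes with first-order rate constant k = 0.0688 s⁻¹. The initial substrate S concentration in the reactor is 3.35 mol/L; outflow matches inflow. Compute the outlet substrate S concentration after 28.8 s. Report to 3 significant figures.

1.19 mol/L

Accumulation = in − out − consumed: V dC/dt = Q C_in − Q C − k V C.
This is linear with rate a = Q/V + k = 0.091734 s⁻¹.
C_ss = Q C_in/(Q + kV) = 1.0275 mol/L; C(t) = C_ss + (C₀ − C_ss) e^(−a t).
C(28.8) = 1.0275 + (2.3225)·e^(−0.091734·28.8) = 1.0275 + (2.3225)·0.071223 = 1.1929 mol/L.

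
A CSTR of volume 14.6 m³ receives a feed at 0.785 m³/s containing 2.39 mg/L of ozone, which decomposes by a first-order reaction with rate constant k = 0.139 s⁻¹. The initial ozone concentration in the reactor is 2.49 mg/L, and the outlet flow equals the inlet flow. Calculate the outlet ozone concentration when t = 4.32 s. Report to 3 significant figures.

Species balance: V dC/dt = Q C_in − Q C − k V C.
dC/dt = (Q/V) C_in − (Q/V + k) C; effective rate a = Q/V + k = 0.053767 + 0.139 = 0.19277 s⁻¹.
C_ss = Q C_in/(Q + kV) = 0.66663 mg/L; C(t) = C_ss + (C₀ − C_ss) e^(−a t).
C(4.32) = 0.66663 + (1.8234)·e^(−0.19277·4.32) = 0.66663 + (1.8234)·0.43485 = 1.4595 mg/L.

1.46 mg/L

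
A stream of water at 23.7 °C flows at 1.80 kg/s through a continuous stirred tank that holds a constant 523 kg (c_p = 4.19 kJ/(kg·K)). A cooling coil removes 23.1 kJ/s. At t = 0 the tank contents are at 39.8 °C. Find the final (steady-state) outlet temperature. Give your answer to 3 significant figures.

M c_p dT/dt = ṁ c_p (T_in − T) − Q̇.
At steady state dT/dt = 0 ⇒ T_ss = T_in − Q̇/(ṁ c_p) = 23.7 − 23.1/(1.80·4.19) = 20.637 °C.

20.6 °C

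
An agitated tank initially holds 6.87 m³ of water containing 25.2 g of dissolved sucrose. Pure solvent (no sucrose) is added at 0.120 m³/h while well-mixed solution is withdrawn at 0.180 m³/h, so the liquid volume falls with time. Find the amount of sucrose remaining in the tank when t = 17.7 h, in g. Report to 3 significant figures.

15.2 g

Total volume: dV/dt = Q_in − Q_out = -0.060000 m³/h, so V(t) = 6.87 − 0.060000 t and V(17.7) = 5.8080 m³.
Species balance (pure solvent in): dm/dt = −Q_out · m/V(t).
dm/m = −Q_out dt/(V₀ − 0.060000 t); integrating gives ln(m/m₀) = −(Q_out/(Q_in−Q_out)) ln(V/V₀).
m = m₀ (V₀/V)^(Q_out/(Q_in−Q_out)) = 25.2 × (6.87/5.8080)^(-3.0000) = 15.227 g.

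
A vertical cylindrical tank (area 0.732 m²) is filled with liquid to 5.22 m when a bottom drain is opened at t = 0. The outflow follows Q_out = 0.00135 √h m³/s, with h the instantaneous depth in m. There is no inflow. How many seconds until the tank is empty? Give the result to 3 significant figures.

Volume balance on the tank: A dh/dt = −0.00135 √h.
This is separable: 2 d(√h)/dt = −0.00135/A, so √h = √h₀ − (0.00135/(2A)) t.
Tank is empty when √h = 0: t_empty = 2A√h₀/0.00135.
t_empty = 2·0.732·√5.22/0.00135 = 1.4640·2.2847/0.00135 = 2477.7 s.

2480 s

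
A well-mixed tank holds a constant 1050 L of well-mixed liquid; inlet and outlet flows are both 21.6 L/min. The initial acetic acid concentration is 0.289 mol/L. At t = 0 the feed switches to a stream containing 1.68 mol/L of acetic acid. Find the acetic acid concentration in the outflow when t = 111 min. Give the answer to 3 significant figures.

1.54 mol/L

Accumulation = in − out for the solute gives V dC/dt = Q(C_in − C).
Time constant τ = V/Q = 1050/21.6 = 48.611 min.
C approaches C_in exponentially: C(t) = C_in + (C₀ − C_in) e^(−t/τ).
C(111) = 1.68 + (0.289 − 1.68)·e^(−111/48.611) = 1.68 + (-1.3910)·0.10193 = 1.5382 mol/L.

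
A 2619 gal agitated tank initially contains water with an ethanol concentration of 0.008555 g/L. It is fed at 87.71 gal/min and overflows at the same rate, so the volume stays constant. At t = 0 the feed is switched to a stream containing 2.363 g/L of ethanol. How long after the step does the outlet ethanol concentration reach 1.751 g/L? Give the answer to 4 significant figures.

Species balance: V dC/dt = Q(C_in − C) ⇒ τ = V/Q = 29.8598 min.
C(t) = C_in + (C₀ − C_in) e^(−t/τ). Set C = 1.751 and solve for t:
e^(−t/τ) = (C − C_in)/(C₀ − C_in) = (1.751 − 2.363)/(0.008555 − 2.363) = 0.259934
t = −τ ln(…) = 29.8598 × 1.34733 = 40.2309 min.

40.23 min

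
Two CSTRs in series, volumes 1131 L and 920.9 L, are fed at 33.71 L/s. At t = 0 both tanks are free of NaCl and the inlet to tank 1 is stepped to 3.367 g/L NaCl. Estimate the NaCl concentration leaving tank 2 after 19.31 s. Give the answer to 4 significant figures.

0.4521 g/L

Species balance on tank i: dCᵢ/dt = (Cᵢ₋₁ − Cᵢ)/τᵢ with τᵢ = Vᵢ/Q.
τ₁ = 1131/33.71 = 33.5509 s; τ₂ = 920.9/33.71 = 27.3183 s.
Tank 1: C₁ = C_in(1 − e^(−t/τ₁)). Tank 2 (τ₁ ≠ τ₂): C₂ = C_in[1 − (τ₁ e^(−t/τ₁) − τ₂ e^(−t/τ₂))/(τ₁ − τ₂)].
At t = 19.31: e^(−t/τ₁) = 0.562399, e^(−t/τ₂) = 0.493194.
C₂ = 3.367·[1 − (33.5509·0.562399 − 27.3183·0.493194)/(6.23257)] = 3.367·0.134267 = 0.452076 g/L.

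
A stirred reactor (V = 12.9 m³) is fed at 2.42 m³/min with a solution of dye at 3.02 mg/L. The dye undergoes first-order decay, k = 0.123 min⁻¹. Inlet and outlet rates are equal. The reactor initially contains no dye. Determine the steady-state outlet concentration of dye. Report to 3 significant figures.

1.82 mg/L

Accumulation = in − out − consumed: V dC/dt = Q C_in − Q C − k V C.
At steady state: 0 = Q C_in − (Q + kV) C_ss, so C_ss = Q C_in/(Q + kV).
C_ss = 2.42·3.02/(2.42 + 0.123·12.9) = 7.3084/4.0067 = 1.8240 mg/L.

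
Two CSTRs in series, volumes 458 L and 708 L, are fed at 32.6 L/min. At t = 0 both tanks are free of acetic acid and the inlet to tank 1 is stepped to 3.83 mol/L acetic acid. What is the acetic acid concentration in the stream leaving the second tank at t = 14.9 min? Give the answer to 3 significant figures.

Species balance on tank i: dCᵢ/dt = (Cᵢ₋₁ − Cᵢ)/τᵢ with τᵢ = Vᵢ/Q.
τ₁ = 458/32.6 = 14.049 min; τ₂ = 708/32.6 = 21.718 min.
Tank 1: C₁ = C_in(1 − e^(−t/τ₁)). Tank 2 (τ₁ ≠ τ₂): C₂ = C_in[1 − (τ₁ e^(−t/τ₁) − τ₂ e^(−t/τ₂))/(τ₁ − τ₂)].
At t = 14.9: e^(−t/τ₁) = 0.34626, e^(−t/τ₂) = 0.50355.
C₂ = 3.83·[1 − (14.049·0.34626 − 21.718·0.50355)/(-7.6687)] = 3.83·0.20829 = 0.79777 mol/L.

0.798 mol/L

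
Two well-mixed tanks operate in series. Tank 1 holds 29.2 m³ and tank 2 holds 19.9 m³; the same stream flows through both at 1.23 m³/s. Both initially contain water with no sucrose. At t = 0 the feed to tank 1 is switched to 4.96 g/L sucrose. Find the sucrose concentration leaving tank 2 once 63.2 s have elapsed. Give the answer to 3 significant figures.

Species balance on tank i: dCᵢ/dt = (Cᵢ₋₁ − Cᵢ)/τᵢ with τᵢ = Vᵢ/Q.
τ₁ = 29.2/1.23 = 23.740 s; τ₂ = 19.9/1.23 = 16.179 s.
Solving the cascade with C₁(0)=C₂(0)=0 gives C₂(t) = C_in[1 − (τ₁ e^(−t/τ₁) − τ₂ e^(−t/τ₂))/(τ₁ − τ₂)].
At t = 63.2: e^(−t/τ₁) = 0.069795, e^(−t/τ₂) = 0.020114.
C₂ = 4.96·[1 − (23.740·0.069795 − 16.179·0.020114)/(7.5610)] = 4.96·0.82390 = 4.0865 g/L.

4.09 g/L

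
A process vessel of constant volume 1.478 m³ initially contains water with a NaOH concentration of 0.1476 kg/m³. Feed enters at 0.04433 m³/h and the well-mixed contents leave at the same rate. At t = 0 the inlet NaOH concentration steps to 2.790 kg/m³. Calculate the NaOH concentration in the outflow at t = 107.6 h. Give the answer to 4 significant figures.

2.685 kg/m³

Species balance on the tank: V dC/dt = Q(C_in − C).
Time constant τ = V/Q = 1.478/0.04433 = 33.3409 h.
Solution: C(t) = C_in + (C₀ − C_in) e^(−t/τ).
C(107.6) = 2.790 + (0.1476 − 2.790)·e^(−107.6/33.3409) = 2.790 + (-2.64240)·0.0396656 = 2.68519 kg/m³.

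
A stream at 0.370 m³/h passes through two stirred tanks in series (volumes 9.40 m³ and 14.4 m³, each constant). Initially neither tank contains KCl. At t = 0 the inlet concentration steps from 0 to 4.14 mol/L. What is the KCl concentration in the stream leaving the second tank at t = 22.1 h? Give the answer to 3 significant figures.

0.644 mol/L

Species balance on tank i: dCᵢ/dt = (Cᵢ₋₁ − Cᵢ)/τᵢ with τᵢ = Vᵢ/Q.
τ₁ = 9.40/0.370 = 25.405 h; τ₂ = 14.4/0.370 = 38.919 h.
Tank 1: C₁ = C_in(1 − e^(−t/τ₁)). Tank 2 (τ₁ ≠ τ₂): C₂ = C_in[1 − (τ₁ e^(−t/τ₁) − τ₂ e^(−t/τ₂))/(τ₁ − τ₂)].
At t = 22.1: e^(−t/τ₁) = 0.41900, e^(−t/τ₂) = 0.56674.
C₂ = 4.14·[1 − (25.405·0.41900 − 38.919·0.56674)/(-13.514)] = 4.14·0.15549 = 0.64373 mol/L.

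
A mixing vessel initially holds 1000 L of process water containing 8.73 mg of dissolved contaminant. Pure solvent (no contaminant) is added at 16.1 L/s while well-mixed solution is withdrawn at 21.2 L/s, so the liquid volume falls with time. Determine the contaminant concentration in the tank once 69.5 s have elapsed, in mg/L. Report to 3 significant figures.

0.00219 mg/L

Total volume: dV/dt = Q_in − Q_out = -5.1000 L/s, so V(t) = 1000 − 5.1000 t and V(69.5) = 645.55 L.
Solute balance: dm/dt = 0 − Q_out C = −Q_out m/V(t).
Separate: dm/m = −Q_out dt/V(t) ⇒ ln(m/m₀) = −(Q_out/(Q_in−Q_out)) ln(V/V₀).
m = m₀ (V₀/V)^(Q_out/(Q_in−Q_out)) = 8.73 × (1000/645.55)^(-4.1569) = 1.4155 mg.
C = m/V = 1.4155/645.55 = 0.0021927 mg/L.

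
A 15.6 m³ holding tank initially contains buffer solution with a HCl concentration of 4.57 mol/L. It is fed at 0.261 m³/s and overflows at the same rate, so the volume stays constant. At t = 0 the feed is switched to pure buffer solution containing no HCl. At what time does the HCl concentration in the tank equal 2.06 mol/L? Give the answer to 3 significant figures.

Species balance: V dC/dt = Q(C_in − C) ⇒ τ = V/Q = 59.770 s.
C(t) = C_in + (C₀ − C_in) e^(−t/τ). Set C = 2.06 and solve for t:
e^(−t/τ) = (C − C_in)/(C₀ − C_in) = (2.06 − 0)/(4.57 − 0) = 0.45077
t = −τ ln(…) = 59.770 × 0.79681 = 47.625 s.

47.6 s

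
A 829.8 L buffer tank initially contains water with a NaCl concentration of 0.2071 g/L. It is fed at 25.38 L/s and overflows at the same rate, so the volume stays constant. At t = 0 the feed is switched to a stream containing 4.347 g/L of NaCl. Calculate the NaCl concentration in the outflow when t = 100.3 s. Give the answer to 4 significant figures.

4.154 g/L

Accumulation = in − out for the solute gives V dC/dt = Q(C_in − C).
So dC/dt = (C_in − C)/τ with τ = V/Q = 829.8/25.38 = 32.6950 s.
Solution: C(t) = C_in + (C₀ − C_in) e^(−t/τ).
C(100.3) = 4.347 + (0.2071 − 4.347)·e^(−100.3/32.6950) = 4.347 + (-4.13990)·0.0465260 = 4.15439 g/L.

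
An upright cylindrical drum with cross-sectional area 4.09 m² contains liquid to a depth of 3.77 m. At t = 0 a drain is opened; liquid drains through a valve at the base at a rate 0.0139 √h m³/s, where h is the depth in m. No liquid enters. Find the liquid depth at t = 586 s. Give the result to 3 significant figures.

0.895 m

Mass balance (ρ constant): A dh/dt = −0.0139 √h.
Separate and integrate: 2(√h − √h₀) = −(0.0139/A) t.
√h = √3.77 − 0.0139·586/(2·4.09) = 1.9416 − 0.99577 = 0.94588.
h = 0.94588² = 0.89469 m.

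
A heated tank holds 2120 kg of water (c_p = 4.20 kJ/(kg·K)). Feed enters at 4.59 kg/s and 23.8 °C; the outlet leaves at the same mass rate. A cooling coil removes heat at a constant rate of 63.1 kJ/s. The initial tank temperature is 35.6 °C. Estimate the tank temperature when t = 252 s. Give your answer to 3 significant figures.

29.3 °C

M c_p dT/dt = ṁ c_p (T_in − T) − Q̇.
τ = M/ṁ = 461.87 s; T_ss = T_in − Q̇/(ṁ c_p) = 23.8 − 63.1/(4.59·4.20) = 20.527 °C.
This is linear first-order; T(t) = T_ss + (T₀ − T_ss) e^(−t/τ).
T(252) = 20.527 + (15.073)·e^(−252/461.87) = 20.527 + (15.073)·0.57949 = 29.262 °C.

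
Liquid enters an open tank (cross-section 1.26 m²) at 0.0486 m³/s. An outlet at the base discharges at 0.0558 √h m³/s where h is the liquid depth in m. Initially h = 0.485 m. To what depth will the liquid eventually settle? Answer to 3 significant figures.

Level balance: A dh/dt = 0.0486 − 0.0558 √h. Setting dh/dt = 0:
Q_in = 0.0558 √h_ss ⇒ √h_ss = 0.0486/0.0558 = 0.87097.
h_ss = 0.87097² = 0.75858 m. (Since h₀ = 0.485 m < h_ss, the level will rise toward this value.)

0.759 m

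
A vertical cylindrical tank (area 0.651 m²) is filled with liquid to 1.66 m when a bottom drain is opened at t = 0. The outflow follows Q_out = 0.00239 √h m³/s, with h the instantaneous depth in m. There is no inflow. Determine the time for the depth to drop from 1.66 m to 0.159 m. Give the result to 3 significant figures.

A dh/dt = −Q_out = −0.00239 √h.
Separate and integrate: 2(√h − √h₀) = −(0.00239/A) t.
t = 2A(√h₀ − √h)/0.00239 = 2·0.651·(√1.66 − √0.159)/0.00239
  = 1.3020 × (1.2884 − 0.39875) / 0.00239 = 484.66 s.

485 s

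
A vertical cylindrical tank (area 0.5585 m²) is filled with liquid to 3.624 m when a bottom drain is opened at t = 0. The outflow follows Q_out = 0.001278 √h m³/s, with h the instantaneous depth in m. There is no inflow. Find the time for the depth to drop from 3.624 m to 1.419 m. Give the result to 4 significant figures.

622.7 s

With no inflow, A dh/dt = −0.001278 √h.
∫ h^(−1/2) dh = −(0.001278/A) ∫ dt, giving 2√h = 2√h₀ − (0.001278/A) t.
t = 2A(√h₀ − √h)/0.001278 = 2·0.5585·(√3.624 − √1.419)/0.001278
  = 1.11700 × (1.90368 − 1.19122) / 0.001278 = 622.708 s.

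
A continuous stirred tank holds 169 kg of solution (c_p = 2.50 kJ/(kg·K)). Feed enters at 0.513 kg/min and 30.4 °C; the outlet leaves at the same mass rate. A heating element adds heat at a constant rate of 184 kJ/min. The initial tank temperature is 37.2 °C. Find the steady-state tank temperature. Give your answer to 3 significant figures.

First-law balance (no shaft work): M c_p dT/dt = ṁ c_p (T_in − T) + 184.
At steady state dT/dt = 0 ⇒ T_ss = T_in + Q̇/(ṁ c_p) = 30.4 + 184/(0.513·2.50) = 173.87 °C.

174 °C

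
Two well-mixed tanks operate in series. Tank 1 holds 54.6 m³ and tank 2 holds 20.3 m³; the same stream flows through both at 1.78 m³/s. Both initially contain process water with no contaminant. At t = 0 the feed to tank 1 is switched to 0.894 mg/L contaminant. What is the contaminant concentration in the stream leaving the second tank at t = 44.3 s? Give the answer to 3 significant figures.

Time constants: τᵢ = Vᵢ/Q for each well-mixed tank.
τ₁ = 54.6/1.78 = 30.674 s; τ₂ = 20.3/1.78 = 11.404 s.
Solving the cascade with C₁(0)=C₂(0)=0 gives C₂(t) = C_in[1 − (τ₁ e^(−t/τ₁) − τ₂ e^(−t/τ₂))/(τ₁ − τ₂)].
At t = 44.3: e^(−t/τ₁) = 0.23593, e^(−t/τ₂) = 0.020559.
C₂ = 0.894·[1 − (30.674·0.23593 − 11.404·0.020559)/(19.270)] = 0.894·0.63660 = 0.56912 mg/L.

0.569 mg/L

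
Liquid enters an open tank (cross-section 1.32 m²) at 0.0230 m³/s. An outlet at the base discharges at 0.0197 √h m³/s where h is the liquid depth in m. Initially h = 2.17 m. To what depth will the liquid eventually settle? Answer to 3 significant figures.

1.36 m

Level balance: A dh/dt = 0.0230 − 0.0197 √h. Setting dh/dt = 0:
Q_in = 0.0197 √h_ss ⇒ √h_ss = 0.0230/0.0197 = 1.1675.
h_ss = 1.1675² = 1.3631 m. (Since h₀ = 2.17 m > h_ss, the level will fall toward this value.)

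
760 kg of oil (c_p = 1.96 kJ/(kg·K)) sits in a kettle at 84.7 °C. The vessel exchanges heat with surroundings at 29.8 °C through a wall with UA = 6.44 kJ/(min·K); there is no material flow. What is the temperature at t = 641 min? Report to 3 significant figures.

33.2 °C

Lumped-capacitance energy balance: M c_p dT/dt = UA(T_amb − T).
dT/dt = (T_ss − T)/τ with T_ss = T_amb = 29.800 °C, τ = M c_p/UA = 760·1.96/6.44 = 231.30 min.
Solution: T(t) = T_ss + (T₀ − T_ss) e^(−t/τ).
T(641) = 29.800 + (54.900)·0.062584 = 33.236 °C.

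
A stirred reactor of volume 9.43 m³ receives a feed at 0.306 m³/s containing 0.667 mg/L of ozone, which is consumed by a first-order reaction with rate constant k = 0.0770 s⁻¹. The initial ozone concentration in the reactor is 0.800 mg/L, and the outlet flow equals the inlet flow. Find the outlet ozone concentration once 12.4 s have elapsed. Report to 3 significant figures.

0.353 mg/L

Species balance: V dC/dt = Q C_in − Q C − k V C.
dC/dt = (Q/V) C_in − (Q/V + k) C; effective rate a = Q/V + k = 0.032450 + 0.0770 = 0.10945 s⁻¹.
C_ss = Q C_in/(Q + kV) = 0.19775 mg/L; C(t) = C_ss + (C₀ − C_ss) e^(−a t).
C(12.4) = 0.19775 + (0.60225)·e^(−0.10945·12.4) = 0.19775 + (0.60225)·0.25739 = 0.35276 mg/L.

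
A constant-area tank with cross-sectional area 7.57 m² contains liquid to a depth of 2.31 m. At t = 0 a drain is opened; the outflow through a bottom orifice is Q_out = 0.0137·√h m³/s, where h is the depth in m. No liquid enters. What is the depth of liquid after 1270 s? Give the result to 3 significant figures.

With no inflow, A dh/dt = −0.0137 √h.
Separate and integrate: 2(√h − √h₀) = −(0.0137/A) t.
√h = √2.31 − 0.0137·1270/(2·7.57) = 1.5199 − 1.1492 = 0.37066.
h = 0.37066² = 0.13739 m.

0.137 m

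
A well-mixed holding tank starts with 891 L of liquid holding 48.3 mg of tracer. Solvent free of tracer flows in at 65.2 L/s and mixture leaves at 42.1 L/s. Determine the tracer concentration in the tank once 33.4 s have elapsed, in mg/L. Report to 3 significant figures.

0.00932 mg/L

Total volume: dV/dt = Q_in − Q_out = 23.100 L/s, so V(t) = 891 + 23.100 t and V(33.4) = 1662.5 L.
No tracer enters, so dm/dt = −Q_out · (m/V).
Separate: dm/m = −Q_out dt/V(t) ⇒ ln(m/m₀) = −(Q_out/(Q_in−Q_out)) ln(V/V₀).
m = m₀ (V₀/V)^(Q_out/(Q_in−Q_out)) = 48.3 × (891/1662.5)^(1.8225) = 15.497 mg.
C = m/V = 15.497/1662.5 = 0.0093211 mg/L.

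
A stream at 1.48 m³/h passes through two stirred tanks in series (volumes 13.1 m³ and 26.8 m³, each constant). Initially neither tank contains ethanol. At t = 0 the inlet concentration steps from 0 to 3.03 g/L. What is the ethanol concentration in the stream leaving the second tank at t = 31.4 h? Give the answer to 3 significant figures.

2.07 g/L

Time constants: τᵢ = Vᵢ/Q for each well-mixed tank.
τ₁ = 13.1/1.48 = 8.8514 h; τ₂ = 26.8/1.48 = 18.108 h.
Tank 1: C₁ = C_in(1 − e^(−t/τ₁)). Tank 2 (τ₁ ≠ τ₂): C₂ = C_in[1 − (τ₁ e^(−t/τ₁) − τ₂ e^(−t/τ₂))/(τ₁ − τ₂)].
At t = 31.4: e^(−t/τ₁) = 0.028797, e^(−t/τ₂) = 0.17657.
C₂ = 3.03·[1 − (8.8514·0.028797 − 18.108·0.17657)/(-9.2568)] = 3.03·0.68213 = 2.0668 g/L.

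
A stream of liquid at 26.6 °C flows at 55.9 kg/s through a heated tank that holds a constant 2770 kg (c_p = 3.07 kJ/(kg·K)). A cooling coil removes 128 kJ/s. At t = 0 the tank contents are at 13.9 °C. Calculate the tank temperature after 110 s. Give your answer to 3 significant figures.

24.6 °C

M c_p dT/dt = ṁ c_p (T_in − T) − Q̇.
τ = M/ṁ = 49.553 s; T_ss = T_in − Q̇/(ṁ c_p) = 26.6 − 128/(55.9·3.07) = 25.854 °C.
This is linear first-order; T(t) = T_ss + (T₀ − T_ss) e^(−t/τ).
T(110) = 25.854 + (-11.954)·e^(−110/49.553) = 25.854 + (-11.954)·0.10862 = 24.556 °C.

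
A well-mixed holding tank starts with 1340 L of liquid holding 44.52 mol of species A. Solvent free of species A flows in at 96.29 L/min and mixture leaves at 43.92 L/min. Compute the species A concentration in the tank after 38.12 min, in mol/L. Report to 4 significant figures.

0.006209 mol/L

Let m(t) be the amount of species A. Volume: V(t) = V₀ + (Q_in − Q_out) t = 1340 + 52.3700 t; V(38.12) = 3336.34 L.
Species balance (pure solvent in): dm/dt = −Q_out · m/V(t).
Separate: dm/m = −Q_out dt/V(t) ⇒ ln(m/m₀) = −(Q_out/(Q_in−Q_out)) ln(V/V₀).
m = m₀ (V₀/V)^(Q_out/(Q_in−Q_out)) = 44.52 × (1340/3336.34)^(0.838648) = 20.7163 mol.
C = m/V = 20.7163/3336.34 = 0.00620927 mol/L.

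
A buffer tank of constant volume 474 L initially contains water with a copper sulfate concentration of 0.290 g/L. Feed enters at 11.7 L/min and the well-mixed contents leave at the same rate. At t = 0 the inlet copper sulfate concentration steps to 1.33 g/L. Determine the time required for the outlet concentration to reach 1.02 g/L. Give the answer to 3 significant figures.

Species balance on the tank: V dC/dt = Q(C_in − C), so τ = V/Q = 40.513 min.
C(t) = C_in + (C₀ − C_in) e^(−t/τ). Set C = 1.02 and solve for t:
e^(−t/τ) = (C − C_in)/(C₀ − C_in) = (1.02 − 1.33)/(0.290 − 1.33) = 0.29808
t = −τ ln(…) = 40.513 × 1.2104 = 49.037 min.

49.0 min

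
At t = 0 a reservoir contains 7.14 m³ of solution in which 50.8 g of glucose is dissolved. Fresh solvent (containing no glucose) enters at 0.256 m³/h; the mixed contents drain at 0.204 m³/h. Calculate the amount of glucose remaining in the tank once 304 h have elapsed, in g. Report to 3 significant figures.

0.521 g

Let m(t) be the amount of glucose. Volume: V(t) = V₀ + (Q_in − Q_out) t = 7.14 + 0.052000 t; V(304) = 22.948 m³.
No glucose enters, so dm/dt = −Q_out · (m/V).
Separate: dm/m = −Q_out dt/V(t) ⇒ ln(m/m₀) = −(Q_out/(Q_in−Q_out)) ln(V/V₀).
m = m₀ (V₀/V)^(Q_out/(Q_in−Q_out)) = 50.8 × (7.14/22.948)^(3.9231) = 0.52081 g.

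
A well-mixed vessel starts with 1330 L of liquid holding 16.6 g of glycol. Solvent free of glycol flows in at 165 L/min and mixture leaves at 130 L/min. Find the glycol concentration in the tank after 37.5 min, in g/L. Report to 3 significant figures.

0.000490 g/L

Let m(t) be the amount of glycol. Volume: V(t) = V₀ + (Q_in − Q_out) t = 1330 + 35.000 t; V(37.5) = 2642.5 L.
Species balance (pure solvent in): dm/dt = −Q_out · m/V(t).
Separate: dm/m = −Q_out dt/V(t) ⇒ ln(m/m₀) = −(Q_out/(Q_in−Q_out)) ln(V/V₀).
m = m₀ (V₀/V)^(Q_out/(Q_in−Q_out)) = 16.6 × (1330/2642.5)^(3.7143) = 1.2961 g.
C = m/V = 1.2961/2642.5 = 0.00049049 g/L.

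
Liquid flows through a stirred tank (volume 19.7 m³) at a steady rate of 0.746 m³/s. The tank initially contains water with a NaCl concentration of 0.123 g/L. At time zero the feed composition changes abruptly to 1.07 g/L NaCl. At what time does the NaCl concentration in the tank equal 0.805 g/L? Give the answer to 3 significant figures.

Species balance: V dC/dt = Q(C_in − C) ⇒ τ = V/Q = 26.408 s.
C(t) = C_in + (C₀ − C_in) e^(−t/τ). Set C = 0.805 and solve for t:
e^(−t/τ) = (C − C_in)/(C₀ − C_in) = (0.805 − 1.07)/(0.123 − 1.07) = 0.27983
t = −τ ln(…) = 26.408 × 1.2736 = 33.632 s.

33.6 s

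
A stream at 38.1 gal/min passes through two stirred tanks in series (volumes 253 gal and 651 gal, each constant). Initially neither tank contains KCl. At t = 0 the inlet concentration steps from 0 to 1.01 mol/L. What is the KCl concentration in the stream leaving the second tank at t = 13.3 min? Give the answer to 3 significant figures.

Each tank obeys Vᵢ dCᵢ/dt = Q(Cᵢ₋₁ − Cᵢ), so τᵢ = Vᵢ/Q.
τ₁ = 253/38.1 = 6.6404 min; τ₂ = 651/38.1 = 17.087 min.
Tank 1: C₁ = C_in(1 − e^(−t/τ₁)). Tank 2 (τ₁ ≠ τ₂): C₂ = C_in[1 − (τ₁ e^(−t/τ₁) − τ₂ e^(−t/τ₂))/(τ₁ − τ₂)].
At t = 13.3: e^(−t/τ₁) = 0.13495, e^(−t/τ₂) = 0.45915.
C₂ = 1.01·[1 − (6.6404·0.13495 − 17.087·0.45915)/(-10.446)] = 1.01·0.33477 = 0.33811 mol/L.

0.338 mol/L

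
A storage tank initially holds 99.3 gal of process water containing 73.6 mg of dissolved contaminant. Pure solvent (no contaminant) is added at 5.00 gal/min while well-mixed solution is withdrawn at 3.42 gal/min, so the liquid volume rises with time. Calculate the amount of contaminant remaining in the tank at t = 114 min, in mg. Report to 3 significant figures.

Total volume: dV/dt = Q_in − Q_out = 1.5800 gal/min, so V(t) = 99.3 + 1.5800 t and V(114) = 279.42 gal.
Species balance (pure solvent in): dm/dt = −Q_out · m/V(t).
dm/m = −Q_out dt/(V₀ + 1.5800 t); integrating gives ln(m/m₀) = −(Q_out/(Q_in−Q_out)) ln(V/V₀).
m = m₀ (V₀/V)^(Q_out/(Q_in−Q_out)) = 73.6 × (99.3/279.42)^(2.1646) = 7.8402 mg.

7.84 mg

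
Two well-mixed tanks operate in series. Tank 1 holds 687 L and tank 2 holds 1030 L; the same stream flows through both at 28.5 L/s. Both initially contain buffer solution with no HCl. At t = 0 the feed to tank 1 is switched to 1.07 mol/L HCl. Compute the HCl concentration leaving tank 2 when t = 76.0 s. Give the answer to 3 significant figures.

Time constants: τᵢ = Vᵢ/Q for each well-mixed tank.
τ₁ = 687/28.5 = 24.105 s; τ₂ = 1030/28.5 = 36.140 s.
Tank 1: C₁ = C_in(1 − e^(−t/τ₁)). Tank 2 (τ₁ ≠ τ₂): C₂ = C_in[1 − (τ₁ e^(−t/τ₁) − τ₂ e^(−t/τ₂))/(τ₁ − τ₂)].
At t = 76.0: e^(−t/τ₁) = 0.042731, e^(−t/τ₂) = 0.12210.
C₂ = 1.07·[1 − (24.105·0.042731 − 36.140·0.12210)/(-12.035)] = 1.07·0.71893 = 0.76925 mol/L.

0.769 mol/L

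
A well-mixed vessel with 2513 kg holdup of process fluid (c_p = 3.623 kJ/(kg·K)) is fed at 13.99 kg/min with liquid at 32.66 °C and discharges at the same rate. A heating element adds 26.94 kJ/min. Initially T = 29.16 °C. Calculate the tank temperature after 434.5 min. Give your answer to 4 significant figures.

32.83 °C

Unsteady energy balance on the tank contents: M c_p dT/dt = ṁ c_p (T_in − T) + 26.94.
Rearrange: dT/dt = (T_ss − T)/τ with τ = M/ṁ = 179.628 min and T_ss = T_in + Q̇/(ṁ c_p) = 33.1915 °C.
Solution: T(t) = T_ss + (T₀ − T_ss) e^(−t/τ).
T(434.5) = 33.1915 + (-4.03151)·e^(−434.5/179.628) = 33.1915 + (-4.03151)·0.0890209 = 32.8326 °C.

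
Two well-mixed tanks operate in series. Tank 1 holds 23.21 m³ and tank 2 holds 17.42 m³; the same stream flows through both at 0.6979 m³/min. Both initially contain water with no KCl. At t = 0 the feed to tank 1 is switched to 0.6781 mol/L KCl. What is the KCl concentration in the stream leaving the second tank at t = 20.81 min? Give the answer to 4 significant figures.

Species balance on tank i: dCᵢ/dt = (Cᵢ₋₁ − Cᵢ)/τᵢ with τᵢ = Vᵢ/Q.
τ₁ = 23.21/0.6979 = 33.2569 min; τ₂ = 17.42/0.6979 = 24.9606 min.
Solving the cascade with C₁(0)=C₂(0)=0 gives C₂(t) = C_in[1 − (τ₁ e^(−t/τ₁) − τ₂ e^(−t/τ₂))/(τ₁ − τ₂)].
At t = 20.81: e^(−t/τ₁) = 0.534868, e^(−t/τ₂) = 0.434433.
C₂ = 0.6781·[1 − (33.2569·0.534868 − 24.9606·0.434433)/(8.29632)] = 0.6781·0.162957 = 0.110501 mol/L.

0.1105 mol/L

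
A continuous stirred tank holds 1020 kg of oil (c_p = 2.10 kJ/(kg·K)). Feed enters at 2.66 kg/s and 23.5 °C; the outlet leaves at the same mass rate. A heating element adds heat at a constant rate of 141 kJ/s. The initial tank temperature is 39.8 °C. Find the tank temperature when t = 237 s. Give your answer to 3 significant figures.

43.9 °C

Heat balance on the well-mixed liquid: M c_p dT/dt = ṁ c_p (T_in − T) + 141.
Rearrange: dT/dt = (T_ss − T)/τ with τ = M/ṁ = 383.46 s and T_ss = T_in + Q̇/(ṁ c_p) = 48.742 °C.
Integrating: T(t) = T_ss + (T₀ − T_ss) e^(−t/τ).
T(237) = 48.742 + (-8.9417)·e^(−237/383.46) = 48.742 + (-8.9417)·0.53899 = 43.922 °C.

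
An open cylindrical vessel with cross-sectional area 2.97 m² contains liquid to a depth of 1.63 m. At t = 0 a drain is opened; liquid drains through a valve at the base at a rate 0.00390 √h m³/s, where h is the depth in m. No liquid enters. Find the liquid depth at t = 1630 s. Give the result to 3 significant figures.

With no inflow, A dh/dt = −0.00390 √h.
∫ h^(−1/2) dh = −(0.00390/A) ∫ dt, giving 2√h = 2√h₀ − (0.00390/A) t.
√h = √1.63 − 0.00390·1630/(2·2.97) = 1.2767 − 1.0702 = 0.20651.
h = 0.20651² = 0.042647 m.

0.0426 m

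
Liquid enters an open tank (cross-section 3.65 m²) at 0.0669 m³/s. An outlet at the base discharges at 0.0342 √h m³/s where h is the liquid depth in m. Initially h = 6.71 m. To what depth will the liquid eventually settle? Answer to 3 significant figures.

A dh/dt = Q_in − 0.0342 √h. Steady state requires inflow = outflow:
Q_in = 0.0342 √h_ss ⇒ √h_ss = 0.0669/0.0342 = 1.9561.
h_ss = 1.9561² = 3.8265 m. (Since h₀ = 6.71 m > h_ss, the level will fall toward this value.)

3.83 m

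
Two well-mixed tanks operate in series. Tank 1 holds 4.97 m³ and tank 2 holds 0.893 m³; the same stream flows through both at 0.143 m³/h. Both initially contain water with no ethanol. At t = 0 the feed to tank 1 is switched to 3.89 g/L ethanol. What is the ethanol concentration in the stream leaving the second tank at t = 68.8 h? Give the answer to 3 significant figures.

3.23 g/L

Species balance on tank i: dCᵢ/dt = (Cᵢ₋₁ − Cᵢ)/τᵢ with τᵢ = Vᵢ/Q.
τ₁ = 4.97/0.143 = 34.755 h; τ₂ = 0.893/0.143 = 6.2448 h.
Tank 1: C₁ = C_in(1 − e^(−t/τ₁)). Tank 2 (τ₁ ≠ τ₂): C₂ = C_in[1 − (τ₁ e^(−t/τ₁) − τ₂ e^(−t/τ₂))/(τ₁ − τ₂)].
At t = 68.8: e^(−t/τ₁) = 0.13813, e^(−t/τ₂) = 1.6416e-05.
C₂ = 3.89·[1 − (34.755·0.13813 − 6.2448·1.6416e-05)/(28.510)] = 3.89·0.83162 = 3.2350 g/L.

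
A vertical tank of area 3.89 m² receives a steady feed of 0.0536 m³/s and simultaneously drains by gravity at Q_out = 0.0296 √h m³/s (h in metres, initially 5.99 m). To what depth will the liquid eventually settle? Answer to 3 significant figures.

A dh/dt = Q_in − 0.0296 √h. Steady state requires inflow = outflow:
Q_in = 0.0296 √h_ss ⇒ √h_ss = 0.0536/0.0296 = 1.8108.
h_ss = 1.8108² = 3.2790 m. (Since h₀ = 5.99 m > h_ss, the level will fall toward this value.)

3.28 m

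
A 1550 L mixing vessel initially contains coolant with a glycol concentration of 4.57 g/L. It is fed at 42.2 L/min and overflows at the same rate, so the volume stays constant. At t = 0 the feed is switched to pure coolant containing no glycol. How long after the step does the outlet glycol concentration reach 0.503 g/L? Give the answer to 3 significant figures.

Transient balance on the dissolved component: V dC/dt = Q(C_in − C), so τ = V/Q = 36.730 min.
C(t) = C_in + (C₀ − C_in) e^(−t/τ). Set C = 0.503 and solve for t:
e^(−t/τ) = (C − C_in)/(C₀ − C_in) = (0.503 − 0)/(4.57 − 0) = 0.11007
t = −τ ln(…) = 36.730 × 2.2067 = 81.051 min.

81.1 min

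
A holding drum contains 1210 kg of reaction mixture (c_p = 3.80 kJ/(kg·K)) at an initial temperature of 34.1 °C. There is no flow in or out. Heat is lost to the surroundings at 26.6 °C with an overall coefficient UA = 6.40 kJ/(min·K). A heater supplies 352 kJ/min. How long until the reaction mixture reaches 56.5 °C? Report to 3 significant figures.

Lumped-capacitance energy balance: M c_p dT/dt = UA(T_amb − T) + Q̇.
τ = M c_p/UA = 718.44 min; T_ss = T_amb + Q̇/UA = 26.6 + 352/6.40 = 81.600 °C.
T(t) = T_ss + (T₀ − T_ss)e^(−t/τ); set T = 56.5:
t = −τ ln[(T − T_ss)/(T₀ − T_ss)] = −718.44 · ln(0.52842) = 458.26 min.

458 min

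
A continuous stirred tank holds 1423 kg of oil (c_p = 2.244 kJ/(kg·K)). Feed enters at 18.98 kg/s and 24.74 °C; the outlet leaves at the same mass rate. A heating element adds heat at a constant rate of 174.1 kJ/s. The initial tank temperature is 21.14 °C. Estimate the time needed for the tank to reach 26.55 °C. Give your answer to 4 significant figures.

M c_p dT/dt = ṁ c_p (T_in − T) + Q̇.
τ = M/ṁ = 74.9737 s; T_ss = T_in + Q̇/(ṁ c_p) = 28.8277 °C.
T(t) = T_ss + (T₀ − T_ss) e^(−t/τ). Set T = 26.55:
e^(−t/τ) = (26.55 − 28.8277)/(21.14 − 28.8277) = 0.296279
t = −74.9737 · ln(0.296279) = 91.2020 s.

91.20 s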